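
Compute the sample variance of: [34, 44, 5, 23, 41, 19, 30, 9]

202.2679

Step 1: Compute the mean: (34 + 44 + 5 + 23 + 41 + 19 + 30 + 9) / 8 = 25.625
Step 2: Compute squared deviations from the mean:
  (34 - 25.625)^2 = 70.1406
  (44 - 25.625)^2 = 337.6406
  (5 - 25.625)^2 = 425.3906
  (23 - 25.625)^2 = 6.8906
  (41 - 25.625)^2 = 236.3906
  (19 - 25.625)^2 = 43.8906
  (30 - 25.625)^2 = 19.1406
  (9 - 25.625)^2 = 276.3906
Step 3: Sum of squared deviations = 1415.875
Step 4: Sample variance = 1415.875 / 7 = 202.2679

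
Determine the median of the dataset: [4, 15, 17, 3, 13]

13

Step 1: Sort the data in ascending order: [3, 4, 13, 15, 17]
Step 2: The number of values is n = 5.
Step 3: Since n is odd, the median is the middle value at position 3: 13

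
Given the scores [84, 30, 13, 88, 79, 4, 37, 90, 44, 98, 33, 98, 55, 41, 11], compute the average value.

53.6667

Step 1: Sum all values: 84 + 30 + 13 + 88 + 79 + 4 + 37 + 90 + 44 + 98 + 33 + 98 + 55 + 41 + 11 = 805
Step 2: Count the number of values: n = 15
Step 3: Mean = sum / n = 805 / 15 = 53.6667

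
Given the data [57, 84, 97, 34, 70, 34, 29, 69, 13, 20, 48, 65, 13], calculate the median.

48

Step 1: Sort the data in ascending order: [13, 13, 20, 29, 34, 34, 48, 57, 65, 69, 70, 84, 97]
Step 2: The number of values is n = 13.
Step 3: Since n is odd, the median is the middle value at position 7: 48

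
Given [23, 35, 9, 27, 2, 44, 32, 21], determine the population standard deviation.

12.8105

Step 1: Compute the mean: 24.125
Step 2: Sum of squared deviations from the mean: 1312.875
Step 3: Population variance = 1312.875 / 8 = 164.1094
Step 4: Standard deviation = sqrt(164.1094) = 12.8105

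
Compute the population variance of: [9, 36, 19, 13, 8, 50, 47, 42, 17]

253.284

Step 1: Compute the mean: (9 + 36 + 19 + 13 + 8 + 50 + 47 + 42 + 17) / 9 = 26.7778
Step 2: Compute squared deviations from the mean:
  (9 - 26.7778)^2 = 316.0494
  (36 - 26.7778)^2 = 85.0494
  (19 - 26.7778)^2 = 60.4938
  (13 - 26.7778)^2 = 189.8272
  (8 - 26.7778)^2 = 352.6049
  (50 - 26.7778)^2 = 539.2716
  (47 - 26.7778)^2 = 408.9383
  (42 - 26.7778)^2 = 231.716
  (17 - 26.7778)^2 = 95.6049
Step 3: Sum of squared deviations = 2279.5556
Step 4: Population variance = 2279.5556 / 9 = 253.284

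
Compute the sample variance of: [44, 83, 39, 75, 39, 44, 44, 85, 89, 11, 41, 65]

576.9924

Step 1: Compute the mean: (44 + 83 + 39 + 75 + 39 + 44 + 44 + 85 + 89 + 11 + 41 + 65) / 12 = 54.9167
Step 2: Compute squared deviations from the mean:
  (44 - 54.9167)^2 = 119.1736
  (83 - 54.9167)^2 = 788.6736
  (39 - 54.9167)^2 = 253.3403
  (75 - 54.9167)^2 = 403.3403
  (39 - 54.9167)^2 = 253.3403
  (44 - 54.9167)^2 = 119.1736
  (44 - 54.9167)^2 = 119.1736
  (85 - 54.9167)^2 = 905.0069
  (89 - 54.9167)^2 = 1161.6736
  (11 - 54.9167)^2 = 1928.6736
  (41 - 54.9167)^2 = 193.6736
  (65 - 54.9167)^2 = 101.6736
Step 3: Sum of squared deviations = 6346.9167
Step 4: Sample variance = 6346.9167 / 11 = 576.9924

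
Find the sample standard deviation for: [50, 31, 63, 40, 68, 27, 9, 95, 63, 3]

28.4935

Step 1: Compute the mean: 44.9
Step 2: Sum of squared deviations from the mean: 7306.9
Step 3: Sample variance = 7306.9 / 9 = 811.8778
Step 4: Standard deviation = sqrt(811.8778) = 28.4935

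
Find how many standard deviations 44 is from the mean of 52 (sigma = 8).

-1

Step 1: Recall the z-score formula: z = (x - mu) / sigma
Step 2: Substitute values: z = (44 - 52) / 8
Step 3: z = -8 / 8 = -1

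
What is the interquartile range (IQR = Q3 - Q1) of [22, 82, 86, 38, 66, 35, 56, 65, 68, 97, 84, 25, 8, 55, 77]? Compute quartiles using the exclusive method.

47

Step 1: Sort the data: [8, 22, 25, 35, 38, 55, 56, 65, 66, 68, 77, 82, 84, 86, 97]
Step 2: n = 15
Step 3: Using the exclusive quartile method:
  Q1 = 35
  Q2 (median) = 65
  Q3 = 82
  IQR = Q3 - Q1 = 82 - 35 = 47
Step 4: IQR = 47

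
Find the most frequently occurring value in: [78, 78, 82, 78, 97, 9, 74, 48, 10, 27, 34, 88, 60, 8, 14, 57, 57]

78

Step 1: Count the frequency of each value:
  8: appears 1 time(s)
  9: appears 1 time(s)
  10: appears 1 time(s)
  14: appears 1 time(s)
  27: appears 1 time(s)
  34: appears 1 time(s)
  48: appears 1 time(s)
  57: appears 2 time(s)
  60: appears 1 time(s)
  74: appears 1 time(s)
  78: appears 3 time(s)
  82: appears 1 time(s)
  88: appears 1 time(s)
  97: appears 1 time(s)
Step 2: The value 78 appears most frequently (3 times).
Step 3: Mode = 78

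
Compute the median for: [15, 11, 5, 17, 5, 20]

13

Step 1: Sort the data in ascending order: [5, 5, 11, 15, 17, 20]
Step 2: The number of values is n = 6.
Step 3: Since n is even, the median is the average of positions 3 and 4:
  Median = (11 + 15) / 2 = 13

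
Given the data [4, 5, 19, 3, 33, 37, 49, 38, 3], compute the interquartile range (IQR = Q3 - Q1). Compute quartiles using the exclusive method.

34

Step 1: Sort the data: [3, 3, 4, 5, 19, 33, 37, 38, 49]
Step 2: n = 9
Step 3: Using the exclusive quartile method:
  Q1 = 3.5
  Q2 (median) = 19
  Q3 = 37.5
  IQR = Q3 - Q1 = 37.5 - 3.5 = 34
Step 4: IQR = 34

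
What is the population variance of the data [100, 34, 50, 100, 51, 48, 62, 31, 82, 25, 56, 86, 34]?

622.2367

Step 1: Compute the mean: (100 + 34 + 50 + 100 + 51 + 48 + 62 + 31 + 82 + 25 + 56 + 86 + 34) / 13 = 58.3846
Step 2: Compute squared deviations from the mean:
  (100 - 58.3846)^2 = 1731.8402
  (34 - 58.3846)^2 = 594.6095
  (50 - 58.3846)^2 = 70.3018
  (100 - 58.3846)^2 = 1731.8402
  (51 - 58.3846)^2 = 54.5325
  (48 - 58.3846)^2 = 107.8402
  (62 - 58.3846)^2 = 13.071
  (31 - 58.3846)^2 = 749.9172
  (82 - 58.3846)^2 = 557.6864
  (25 - 58.3846)^2 = 1114.5325
  (56 - 58.3846)^2 = 5.6864
  (86 - 58.3846)^2 = 762.6095
  (34 - 58.3846)^2 = 594.6095
Step 3: Sum of squared deviations = 8089.0769
Step 4: Population variance = 8089.0769 / 13 = 622.2367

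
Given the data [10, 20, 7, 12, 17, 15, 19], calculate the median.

15

Step 1: Sort the data in ascending order: [7, 10, 12, 15, 17, 19, 20]
Step 2: The number of values is n = 7.
Step 3: Since n is odd, the median is the middle value at position 4: 15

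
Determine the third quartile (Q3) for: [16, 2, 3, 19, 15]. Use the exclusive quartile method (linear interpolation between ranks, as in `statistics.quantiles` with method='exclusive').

17.5

Step 1: Sort the data: [2, 3, 15, 16, 19]
Step 2: n = 5
Step 3: Using the exclusive quartile method:
  Q1 = 2.5
  Q2 (median) = 15
  Q3 = 17.5
  IQR = Q3 - Q1 = 17.5 - 2.5 = 15
Step 4: Q3 = 17.5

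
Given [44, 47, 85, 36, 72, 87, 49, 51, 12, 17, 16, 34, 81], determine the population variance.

630.7101

Step 1: Compute the mean: (44 + 47 + 85 + 36 + 72 + 87 + 49 + 51 + 12 + 17 + 16 + 34 + 81) / 13 = 48.5385
Step 2: Compute squared deviations from the mean:
  (44 - 48.5385)^2 = 20.5976
  (47 - 48.5385)^2 = 2.3669
  (85 - 48.5385)^2 = 1329.4438
  (36 - 48.5385)^2 = 157.213
  (72 - 48.5385)^2 = 550.4438
  (87 - 48.5385)^2 = 1479.2899
  (49 - 48.5385)^2 = 0.213
  (51 - 48.5385)^2 = 6.0592
  (12 - 48.5385)^2 = 1335.0592
  (17 - 48.5385)^2 = 994.6746
  (16 - 48.5385)^2 = 1058.7515
  (34 - 48.5385)^2 = 211.3669
  (81 - 48.5385)^2 = 1053.7515
Step 3: Sum of squared deviations = 8199.2308
Step 4: Population variance = 8199.2308 / 13 = 630.7101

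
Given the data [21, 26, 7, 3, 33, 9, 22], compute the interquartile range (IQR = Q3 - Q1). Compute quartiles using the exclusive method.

19

Step 1: Sort the data: [3, 7, 9, 21, 22, 26, 33]
Step 2: n = 7
Step 3: Using the exclusive quartile method:
  Q1 = 7
  Q2 (median) = 21
  Q3 = 26
  IQR = Q3 - Q1 = 26 - 7 = 19
Step 4: IQR = 19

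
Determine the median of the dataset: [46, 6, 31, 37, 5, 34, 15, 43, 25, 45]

32.5

Step 1: Sort the data in ascending order: [5, 6, 15, 25, 31, 34, 37, 43, 45, 46]
Step 2: The number of values is n = 10.
Step 3: Since n is even, the median is the average of positions 5 and 6:
  Median = (31 + 34) / 2 = 32.5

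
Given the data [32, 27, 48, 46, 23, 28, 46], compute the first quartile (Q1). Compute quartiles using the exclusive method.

27

Step 1: Sort the data: [23, 27, 28, 32, 46, 46, 48]
Step 2: n = 7
Step 3: Using the exclusive quartile method:
  Q1 = 27
  Q2 (median) = 32
  Q3 = 46
  IQR = Q3 - Q1 = 46 - 27 = 19
Step 4: Q1 = 27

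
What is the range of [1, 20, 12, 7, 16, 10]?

19

Step 1: Identify the maximum value: max = 20
Step 2: Identify the minimum value: min = 1
Step 3: Range = max - min = 20 - 1 = 19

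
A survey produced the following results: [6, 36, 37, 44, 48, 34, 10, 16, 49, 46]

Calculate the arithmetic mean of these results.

32.6

Step 1: Sum all values: 6 + 36 + 37 + 44 + 48 + 34 + 10 + 16 + 49 + 46 = 326
Step 2: Count the number of values: n = 10
Step 3: Mean = sum / n = 326 / 10 = 32.6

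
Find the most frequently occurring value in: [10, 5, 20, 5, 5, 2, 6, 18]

5

Step 1: Count the frequency of each value:
  2: appears 1 time(s)
  5: appears 3 time(s)
  6: appears 1 time(s)
  10: appears 1 time(s)
  18: appears 1 time(s)
  20: appears 1 time(s)
Step 2: The value 5 appears most frequently (3 times).
Step 3: Mode = 5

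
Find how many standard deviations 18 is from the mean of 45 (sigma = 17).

-1.5882

Step 1: Recall the z-score formula: z = (x - mu) / sigma
Step 2: Substitute values: z = (18 - 45) / 17
Step 3: z = -27 / 17 = -1.5882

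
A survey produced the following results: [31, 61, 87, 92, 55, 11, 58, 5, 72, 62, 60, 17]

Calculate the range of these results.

87

Step 1: Identify the maximum value: max = 92
Step 2: Identify the minimum value: min = 5
Step 3: Range = max - min = 92 - 5 = 87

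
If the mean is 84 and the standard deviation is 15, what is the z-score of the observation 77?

-0.4667

Step 1: Recall the z-score formula: z = (x - mu) / sigma
Step 2: Substitute values: z = (77 - 84) / 15
Step 3: z = -7 / 15 = -0.4667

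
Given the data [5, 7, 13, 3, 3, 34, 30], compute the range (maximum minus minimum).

31

Step 1: Identify the maximum value: max = 34
Step 2: Identify the minimum value: min = 3
Step 3: Range = max - min = 34 - 3 = 31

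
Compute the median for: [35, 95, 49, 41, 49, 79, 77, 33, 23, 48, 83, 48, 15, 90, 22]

48

Step 1: Sort the data in ascending order: [15, 22, 23, 33, 35, 41, 48, 48, 49, 49, 77, 79, 83, 90, 95]
Step 2: The number of values is n = 15.
Step 3: Since n is odd, the median is the middle value at position 8: 48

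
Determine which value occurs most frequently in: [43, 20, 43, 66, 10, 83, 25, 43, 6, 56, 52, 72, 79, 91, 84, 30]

43

Step 1: Count the frequency of each value:
  6: appears 1 time(s)
  10: appears 1 time(s)
  20: appears 1 time(s)
  25: appears 1 time(s)
  30: appears 1 time(s)
  43: appears 3 time(s)
  52: appears 1 time(s)
  56: appears 1 time(s)
  66: appears 1 time(s)
  72: appears 1 time(s)
  79: appears 1 time(s)
  83: appears 1 time(s)
  84: appears 1 time(s)
  91: appears 1 time(s)
Step 2: The value 43 appears most frequently (3 times).
Step 3: Mode = 43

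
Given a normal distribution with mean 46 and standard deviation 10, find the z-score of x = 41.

-0.5

Step 1: Recall the z-score formula: z = (x - mu) / sigma
Step 2: Substitute values: z = (41 - 46) / 10
Step 3: z = -5 / 10 = -0.5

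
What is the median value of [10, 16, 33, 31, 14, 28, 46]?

28

Step 1: Sort the data in ascending order: [10, 14, 16, 28, 31, 33, 46]
Step 2: The number of values is n = 7.
Step 3: Since n is odd, the median is the middle value at position 4: 28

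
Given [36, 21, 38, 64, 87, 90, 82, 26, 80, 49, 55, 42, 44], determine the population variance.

512.071

Step 1: Compute the mean: (36 + 21 + 38 + 64 + 87 + 90 + 82 + 26 + 80 + 49 + 55 + 42 + 44) / 13 = 54.9231
Step 2: Compute squared deviations from the mean:
  (36 - 54.9231)^2 = 358.0828
  (21 - 54.9231)^2 = 1150.7751
  (38 - 54.9231)^2 = 286.3905
  (64 - 54.9231)^2 = 82.3905
  (87 - 54.9231)^2 = 1028.929
  (90 - 54.9231)^2 = 1230.3905
  (82 - 54.9231)^2 = 733.1598
  (26 - 54.9231)^2 = 836.5444
  (80 - 54.9231)^2 = 628.8521
  (49 - 54.9231)^2 = 35.0828
  (55 - 54.9231)^2 = 0.0059
  (42 - 54.9231)^2 = 167.0059
  (44 - 54.9231)^2 = 119.3136
Step 3: Sum of squared deviations = 6656.9231
Step 4: Population variance = 6656.9231 / 13 = 512.071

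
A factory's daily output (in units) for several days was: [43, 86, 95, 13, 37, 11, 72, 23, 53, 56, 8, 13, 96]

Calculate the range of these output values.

88

Step 1: Identify the maximum value: max = 96
Step 2: Identify the minimum value: min = 8
Step 3: Range = max - min = 96 - 8 = 88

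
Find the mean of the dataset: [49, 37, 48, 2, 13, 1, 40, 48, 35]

30.3333

Step 1: Sum all values: 49 + 37 + 48 + 2 + 13 + 1 + 40 + 48 + 35 = 273
Step 2: Count the number of values: n = 9
Step 3: Mean = sum / n = 273 / 9 = 30.3333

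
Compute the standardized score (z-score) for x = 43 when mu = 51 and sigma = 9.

-0.8889

Step 1: Recall the z-score formula: z = (x - mu) / sigma
Step 2: Substitute values: z = (43 - 51) / 9
Step 3: z = -8 / 9 = -0.8889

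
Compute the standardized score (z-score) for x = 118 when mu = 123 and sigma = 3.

-1.6667

Step 1: Recall the z-score formula: z = (x - mu) / sigma
Step 2: Substitute values: z = (118 - 123) / 3
Step 3: z = -5 / 3 = -1.6667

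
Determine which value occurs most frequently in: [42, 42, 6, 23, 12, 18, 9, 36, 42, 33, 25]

42

Step 1: Count the frequency of each value:
  6: appears 1 time(s)
  9: appears 1 time(s)
  12: appears 1 time(s)
  18: appears 1 time(s)
  23: appears 1 time(s)
  25: appears 1 time(s)
  33: appears 1 time(s)
  36: appears 1 time(s)
  42: appears 3 time(s)
Step 2: The value 42 appears most frequently (3 times).
Step 3: Mode = 42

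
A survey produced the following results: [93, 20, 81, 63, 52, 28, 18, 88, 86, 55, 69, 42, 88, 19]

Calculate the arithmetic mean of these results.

57.2857

Step 1: Sum all values: 93 + 20 + 81 + 63 + 52 + 28 + 18 + 88 + 86 + 55 + 69 + 42 + 88 + 19 = 802
Step 2: Count the number of values: n = 14
Step 3: Mean = sum / n = 802 / 14 = 57.2857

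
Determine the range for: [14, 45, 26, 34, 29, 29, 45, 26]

31

Step 1: Identify the maximum value: max = 45
Step 2: Identify the minimum value: min = 14
Step 3: Range = max - min = 45 - 14 = 31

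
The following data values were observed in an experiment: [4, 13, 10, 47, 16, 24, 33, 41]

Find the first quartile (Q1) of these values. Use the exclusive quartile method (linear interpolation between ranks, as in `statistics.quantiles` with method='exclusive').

10.75

Step 1: Sort the data: [4, 10, 13, 16, 24, 33, 41, 47]
Step 2: n = 8
Step 3: Using the exclusive quartile method:
  Q1 = 10.75
  Q2 (median) = 20
  Q3 = 39
  IQR = Q3 - Q1 = 39 - 10.75 = 28.25
Step 4: Q1 = 10.75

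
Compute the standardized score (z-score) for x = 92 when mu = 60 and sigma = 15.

2.1333

Step 1: Recall the z-score formula: z = (x - mu) / sigma
Step 2: Substitute values: z = (92 - 60) / 15
Step 3: z = 32 / 15 = 2.1333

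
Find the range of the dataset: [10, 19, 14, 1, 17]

18

Step 1: Identify the maximum value: max = 19
Step 2: Identify the minimum value: min = 1
Step 3: Range = max - min = 19 - 1 = 18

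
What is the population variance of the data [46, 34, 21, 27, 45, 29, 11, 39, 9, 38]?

153.49

Step 1: Compute the mean: (46 + 34 + 21 + 27 + 45 + 29 + 11 + 39 + 9 + 38) / 10 = 29.9
Step 2: Compute squared deviations from the mean:
  (46 - 29.9)^2 = 259.21
  (34 - 29.9)^2 = 16.81
  (21 - 29.9)^2 = 79.21
  (27 - 29.9)^2 = 8.41
  (45 - 29.9)^2 = 228.01
  (29 - 29.9)^2 = 0.81
  (11 - 29.9)^2 = 357.21
  (39 - 29.9)^2 = 82.81
  (9 - 29.9)^2 = 436.81
  (38 - 29.9)^2 = 65.61
Step 3: Sum of squared deviations = 1534.9
Step 4: Population variance = 1534.9 / 10 = 153.49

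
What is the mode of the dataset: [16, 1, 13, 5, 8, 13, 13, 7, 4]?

13

Step 1: Count the frequency of each value:
  1: appears 1 time(s)
  4: appears 1 time(s)
  5: appears 1 time(s)
  7: appears 1 time(s)
  8: appears 1 time(s)
  13: appears 3 time(s)
  16: appears 1 time(s)
Step 2: The value 13 appears most frequently (3 times).
Step 3: Mode = 13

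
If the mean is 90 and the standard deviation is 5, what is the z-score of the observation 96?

1.2

Step 1: Recall the z-score formula: z = (x - mu) / sigma
Step 2: Substitute values: z = (96 - 90) / 5
Step 3: z = 6 / 5 = 1.2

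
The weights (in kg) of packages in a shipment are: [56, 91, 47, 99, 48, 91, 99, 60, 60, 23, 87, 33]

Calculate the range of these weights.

76

Step 1: Identify the maximum value: max = 99
Step 2: Identify the minimum value: min = 23
Step 3: Range = max - min = 99 - 23 = 76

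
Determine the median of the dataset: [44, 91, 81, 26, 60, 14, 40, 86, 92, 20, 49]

49

Step 1: Sort the data in ascending order: [14, 20, 26, 40, 44, 49, 60, 81, 86, 91, 92]
Step 2: The number of values is n = 11.
Step 3: Since n is odd, the median is the middle value at position 6: 49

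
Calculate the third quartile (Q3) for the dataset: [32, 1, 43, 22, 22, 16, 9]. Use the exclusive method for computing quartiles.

32

Step 1: Sort the data: [1, 9, 16, 22, 22, 32, 43]
Step 2: n = 7
Step 3: Using the exclusive quartile method:
  Q1 = 9
  Q2 (median) = 22
  Q3 = 32
  IQR = Q3 - Q1 = 32 - 9 = 23
Step 4: Q3 = 32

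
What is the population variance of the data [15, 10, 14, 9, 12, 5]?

11.1389

Step 1: Compute the mean: (15 + 10 + 14 + 9 + 12 + 5) / 6 = 10.8333
Step 2: Compute squared deviations from the mean:
  (15 - 10.8333)^2 = 17.3611
  (10 - 10.8333)^2 = 0.6944
  (14 - 10.8333)^2 = 10.0278
  (9 - 10.8333)^2 = 3.3611
  (12 - 10.8333)^2 = 1.3611
  (5 - 10.8333)^2 = 34.0278
Step 3: Sum of squared deviations = 66.8333
Step 4: Population variance = 66.8333 / 6 = 11.1389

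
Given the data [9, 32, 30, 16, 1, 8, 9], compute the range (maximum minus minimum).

31

Step 1: Identify the maximum value: max = 32
Step 2: Identify the minimum value: min = 1
Step 3: Range = max - min = 32 - 1 = 31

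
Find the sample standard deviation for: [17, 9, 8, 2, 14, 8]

5.2409

Step 1: Compute the mean: 9.6667
Step 2: Sum of squared deviations from the mean: 137.3333
Step 3: Sample variance = 137.3333 / 5 = 27.4667
Step 4: Standard deviation = sqrt(27.4667) = 5.2409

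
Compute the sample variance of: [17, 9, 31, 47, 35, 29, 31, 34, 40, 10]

157.1222

Step 1: Compute the mean: (17 + 9 + 31 + 47 + 35 + 29 + 31 + 34 + 40 + 10) / 10 = 28.3
Step 2: Compute squared deviations from the mean:
  (17 - 28.3)^2 = 127.69
  (9 - 28.3)^2 = 372.49
  (31 - 28.3)^2 = 7.29
  (47 - 28.3)^2 = 349.69
  (35 - 28.3)^2 = 44.89
  (29 - 28.3)^2 = 0.49
  (31 - 28.3)^2 = 7.29
  (34 - 28.3)^2 = 32.49
  (40 - 28.3)^2 = 136.89
  (10 - 28.3)^2 = 334.89
Step 3: Sum of squared deviations = 1414.1
Step 4: Sample variance = 1414.1 / 9 = 157.1222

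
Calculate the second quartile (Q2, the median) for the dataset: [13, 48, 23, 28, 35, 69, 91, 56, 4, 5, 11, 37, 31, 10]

29.5

Step 1: Sort the data: [4, 5, 10, 11, 13, 23, 28, 31, 35, 37, 48, 56, 69, 91]
Step 2: n = 14
Step 3: Q2 is the median. Since n is even, it is the average of the values at positions 7 and 8:
  Q2 = (28 + 31) / 2 = 29.5
Step 4: Q2 = 29.5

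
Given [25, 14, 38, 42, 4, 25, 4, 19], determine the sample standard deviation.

14.101

Step 1: Compute the mean: 21.375
Step 2: Sum of squared deviations from the mean: 1391.875
Step 3: Sample variance = 1391.875 / 7 = 198.8393
Step 4: Standard deviation = sqrt(198.8393) = 14.101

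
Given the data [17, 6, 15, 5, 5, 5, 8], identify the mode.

5

Step 1: Count the frequency of each value:
  5: appears 3 time(s)
  6: appears 1 time(s)
  8: appears 1 time(s)
  15: appears 1 time(s)
  17: appears 1 time(s)
Step 2: The value 5 appears most frequently (3 times).
Step 3: Mode = 5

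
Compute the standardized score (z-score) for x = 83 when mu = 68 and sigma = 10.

1.5

Step 1: Recall the z-score formula: z = (x - mu) / sigma
Step 2: Substitute values: z = (83 - 68) / 10
Step 3: z = 15 / 10 = 1.5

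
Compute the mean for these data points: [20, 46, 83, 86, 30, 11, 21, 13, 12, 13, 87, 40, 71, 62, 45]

42.6667

Step 1: Sum all values: 20 + 46 + 83 + 86 + 30 + 11 + 21 + 13 + 12 + 13 + 87 + 40 + 71 + 62 + 45 = 640
Step 2: Count the number of values: n = 15
Step 3: Mean = sum / n = 640 / 15 = 42.6667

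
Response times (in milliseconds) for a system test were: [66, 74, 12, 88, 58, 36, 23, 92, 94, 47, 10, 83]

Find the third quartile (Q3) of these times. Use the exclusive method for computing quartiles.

86.75

Step 1: Sort the data: [10, 12, 23, 36, 47, 58, 66, 74, 83, 88, 92, 94]
Step 2: n = 12
Step 3: Using the exclusive quartile method:
  Q1 = 26.25
  Q2 (median) = 62
  Q3 = 86.75
  IQR = Q3 - Q1 = 86.75 - 26.25 = 60.5
Step 4: Q3 = 86.75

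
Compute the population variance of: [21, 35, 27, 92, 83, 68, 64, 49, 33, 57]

522.29

Step 1: Compute the mean: (21 + 35 + 27 + 92 + 83 + 68 + 64 + 49 + 33 + 57) / 10 = 52.9
Step 2: Compute squared deviations from the mean:
  (21 - 52.9)^2 = 1017.61
  (35 - 52.9)^2 = 320.41
  (27 - 52.9)^2 = 670.81
  (92 - 52.9)^2 = 1528.81
  (83 - 52.9)^2 = 906.01
  (68 - 52.9)^2 = 228.01
  (64 - 52.9)^2 = 123.21
  (49 - 52.9)^2 = 15.21
  (33 - 52.9)^2 = 396.01
  (57 - 52.9)^2 = 16.81
Step 3: Sum of squared deviations = 5222.9
Step 4: Population variance = 5222.9 / 10 = 522.29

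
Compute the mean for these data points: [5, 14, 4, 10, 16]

9.8

Step 1: Sum all values: 5 + 14 + 4 + 10 + 16 = 49
Step 2: Count the number of values: n = 5
Step 3: Mean = sum / n = 49 / 5 = 9.8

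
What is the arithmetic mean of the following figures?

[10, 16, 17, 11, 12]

13.2

Step 1: Sum all values: 10 + 16 + 17 + 11 + 12 = 66
Step 2: Count the number of values: n = 5
Step 3: Mean = sum / n = 66 / 5 = 13.2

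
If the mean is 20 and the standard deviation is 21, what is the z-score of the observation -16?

-1.7143

Step 1: Recall the z-score formula: z = (x - mu) / sigma
Step 2: Substitute values: z = (-16 - 20) / 21
Step 3: z = -36 / 21 = -1.7143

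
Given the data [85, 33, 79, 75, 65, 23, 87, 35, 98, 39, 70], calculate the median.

70

Step 1: Sort the data in ascending order: [23, 33, 35, 39, 65, 70, 75, 79, 85, 87, 98]
Step 2: The number of values is n = 11.
Step 3: Since n is odd, the median is the middle value at position 6: 70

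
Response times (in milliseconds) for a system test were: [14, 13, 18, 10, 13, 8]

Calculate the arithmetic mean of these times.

12.6667

Step 1: Sum all values: 14 + 13 + 18 + 10 + 13 + 8 = 76
Step 2: Count the number of values: n = 6
Step 3: Mean = sum / n = 76 / 6 = 12.6667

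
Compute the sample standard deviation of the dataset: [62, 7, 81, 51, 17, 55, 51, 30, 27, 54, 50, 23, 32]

20.6906

Step 1: Compute the mean: 41.5385
Step 2: Sum of squared deviations from the mean: 5137.2308
Step 3: Sample variance = 5137.2308 / 12 = 428.1026
Step 4: Standard deviation = sqrt(428.1026) = 20.6906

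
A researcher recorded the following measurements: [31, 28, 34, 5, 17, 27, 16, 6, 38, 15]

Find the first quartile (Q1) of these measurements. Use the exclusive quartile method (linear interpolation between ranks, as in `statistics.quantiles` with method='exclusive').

12.75

Step 1: Sort the data: [5, 6, 15, 16, 17, 27, 28, 31, 34, 38]
Step 2: n = 10
Step 3: Using the exclusive quartile method:
  Q1 = 12.75
  Q2 (median) = 22
  Q3 = 31.75
  IQR = Q3 - Q1 = 31.75 - 12.75 = 19
Step 4: Q1 = 12.75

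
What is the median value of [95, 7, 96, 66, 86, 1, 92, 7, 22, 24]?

45

Step 1: Sort the data in ascending order: [1, 7, 7, 22, 24, 66, 86, 92, 95, 96]
Step 2: The number of values is n = 10.
Step 3: Since n is even, the median is the average of positions 5 and 6:
  Median = (24 + 66) / 2 = 45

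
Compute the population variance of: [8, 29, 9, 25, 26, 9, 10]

77.9592

Step 1: Compute the mean: (8 + 29 + 9 + 25 + 26 + 9 + 10) / 7 = 16.5714
Step 2: Compute squared deviations from the mean:
  (8 - 16.5714)^2 = 73.4694
  (29 - 16.5714)^2 = 154.4694
  (9 - 16.5714)^2 = 57.3265
  (25 - 16.5714)^2 = 71.0408
  (26 - 16.5714)^2 = 88.898
  (9 - 16.5714)^2 = 57.3265
  (10 - 16.5714)^2 = 43.1837
Step 3: Sum of squared deviations = 545.7143
Step 4: Population variance = 545.7143 / 7 = 77.9592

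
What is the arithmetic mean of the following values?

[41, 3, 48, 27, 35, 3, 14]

24.4286

Step 1: Sum all values: 41 + 3 + 48 + 27 + 35 + 3 + 14 = 171
Step 2: Count the number of values: n = 7
Step 3: Mean = sum / n = 171 / 7 = 24.4286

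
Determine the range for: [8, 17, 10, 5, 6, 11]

12

Step 1: Identify the maximum value: max = 17
Step 2: Identify the minimum value: min = 5
Step 3: Range = max - min = 17 - 5 = 12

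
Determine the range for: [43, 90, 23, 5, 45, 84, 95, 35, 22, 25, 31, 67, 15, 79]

90

Step 1: Identify the maximum value: max = 95
Step 2: Identify the minimum value: min = 5
Step 3: Range = max - min = 95 - 5 = 90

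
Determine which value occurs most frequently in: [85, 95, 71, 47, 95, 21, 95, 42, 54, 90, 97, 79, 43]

95

Step 1: Count the frequency of each value:
  21: appears 1 time(s)
  42: appears 1 time(s)
  43: appears 1 time(s)
  47: appears 1 time(s)
  54: appears 1 time(s)
  71: appears 1 time(s)
  79: appears 1 time(s)
  85: appears 1 time(s)
  90: appears 1 time(s)
  95: appears 3 time(s)
  97: appears 1 time(s)
Step 2: The value 95 appears most frequently (3 times).
Step 3: Mode = 95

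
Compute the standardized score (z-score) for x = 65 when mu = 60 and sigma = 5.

1

Step 1: Recall the z-score formula: z = (x - mu) / sigma
Step 2: Substitute values: z = (65 - 60) / 5
Step 3: z = 5 / 5 = 1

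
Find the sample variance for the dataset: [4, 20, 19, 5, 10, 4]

55.4667

Step 1: Compute the mean: (4 + 20 + 19 + 5 + 10 + 4) / 6 = 10.3333
Step 2: Compute squared deviations from the mean:
  (4 - 10.3333)^2 = 40.1111
  (20 - 10.3333)^2 = 93.4444
  (19 - 10.3333)^2 = 75.1111
  (5 - 10.3333)^2 = 28.4444
  (10 - 10.3333)^2 = 0.1111
  (4 - 10.3333)^2 = 40.1111
Step 3: Sum of squared deviations = 277.3333
Step 4: Sample variance = 277.3333 / 5 = 55.4667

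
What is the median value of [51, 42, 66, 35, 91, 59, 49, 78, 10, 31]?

50

Step 1: Sort the data in ascending order: [10, 31, 35, 42, 49, 51, 59, 66, 78, 91]
Step 2: The number of values is n = 10.
Step 3: Since n is even, the median is the average of positions 5 and 6:
  Median = (49 + 51) / 2 = 50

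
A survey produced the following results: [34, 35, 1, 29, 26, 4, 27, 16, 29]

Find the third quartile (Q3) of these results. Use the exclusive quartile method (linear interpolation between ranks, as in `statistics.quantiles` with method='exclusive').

31.5

Step 1: Sort the data: [1, 4, 16, 26, 27, 29, 29, 34, 35]
Step 2: n = 9
Step 3: Using the exclusive quartile method:
  Q1 = 10
  Q2 (median) = 27
  Q3 = 31.5
  IQR = Q3 - Q1 = 31.5 - 10 = 21.5
Step 4: Q3 = 31.5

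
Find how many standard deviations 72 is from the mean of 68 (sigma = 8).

0.5

Step 1: Recall the z-score formula: z = (x - mu) / sigma
Step 2: Substitute values: z = (72 - 68) / 8
Step 3: z = 4 / 8 = 0.5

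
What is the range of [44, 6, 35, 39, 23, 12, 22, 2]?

42

Step 1: Identify the maximum value: max = 44
Step 2: Identify the minimum value: min = 2
Step 3: Range = max - min = 44 - 2 = 42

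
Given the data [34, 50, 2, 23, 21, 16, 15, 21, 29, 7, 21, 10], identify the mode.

21

Step 1: Count the frequency of each value:
  2: appears 1 time(s)
  7: appears 1 time(s)
  10: appears 1 time(s)
  15: appears 1 time(s)
  16: appears 1 time(s)
  21: appears 3 time(s)
  23: appears 1 time(s)
  29: appears 1 time(s)
  34: appears 1 time(s)
  50: appears 1 time(s)
Step 2: The value 21 appears most frequently (3 times).
Step 3: Mode = 21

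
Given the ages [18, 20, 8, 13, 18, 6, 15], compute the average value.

14

Step 1: Sum all values: 18 + 20 + 8 + 13 + 18 + 6 + 15 = 98
Step 2: Count the number of values: n = 7
Step 3: Mean = sum / n = 98 / 7 = 14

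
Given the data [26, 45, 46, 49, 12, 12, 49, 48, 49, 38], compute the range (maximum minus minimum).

37

Step 1: Identify the maximum value: max = 49
Step 2: Identify the minimum value: min = 12
Step 3: Range = max - min = 49 - 12 = 37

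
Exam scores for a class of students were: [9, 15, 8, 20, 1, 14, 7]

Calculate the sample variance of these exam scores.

38.9524

Step 1: Compute the mean: (9 + 15 + 8 + 20 + 1 + 14 + 7) / 7 = 10.5714
Step 2: Compute squared deviations from the mean:
  (9 - 10.5714)^2 = 2.4694
  (15 - 10.5714)^2 = 19.6122
  (8 - 10.5714)^2 = 6.6122
  (20 - 10.5714)^2 = 88.898
  (1 - 10.5714)^2 = 91.6122
  (14 - 10.5714)^2 = 11.7551
  (7 - 10.5714)^2 = 12.7551
Step 3: Sum of squared deviations = 233.7143
Step 4: Sample variance = 233.7143 / 6 = 38.9524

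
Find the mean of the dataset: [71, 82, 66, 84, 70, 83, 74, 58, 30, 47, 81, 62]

67.3333

Step 1: Sum all values: 71 + 82 + 66 + 84 + 70 + 83 + 74 + 58 + 30 + 47 + 81 + 62 = 808
Step 2: Count the number of values: n = 12
Step 3: Mean = sum / n = 808 / 12 = 67.3333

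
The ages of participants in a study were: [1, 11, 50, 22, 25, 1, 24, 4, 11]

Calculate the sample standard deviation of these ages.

15.7251

Step 1: Compute the mean: 16.5556
Step 2: Sum of squared deviations from the mean: 1978.2222
Step 3: Sample variance = 1978.2222 / 8 = 247.2778
Step 4: Standard deviation = sqrt(247.2778) = 15.7251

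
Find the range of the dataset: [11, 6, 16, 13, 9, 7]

10

Step 1: Identify the maximum value: max = 16
Step 2: Identify the minimum value: min = 6
Step 3: Range = max - min = 16 - 6 = 10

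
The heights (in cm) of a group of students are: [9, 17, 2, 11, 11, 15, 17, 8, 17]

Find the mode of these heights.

17

Step 1: Count the frequency of each value:
  2: appears 1 time(s)
  8: appears 1 time(s)
  9: appears 1 time(s)
  11: appears 2 time(s)
  15: appears 1 time(s)
  17: appears 3 time(s)
Step 2: The value 17 appears most frequently (3 times).
Step 3: Mode = 17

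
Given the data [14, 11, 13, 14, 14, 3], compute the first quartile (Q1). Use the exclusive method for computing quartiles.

9

Step 1: Sort the data: [3, 11, 13, 14, 14, 14]
Step 2: n = 6
Step 3: Using the exclusive quartile method:
  Q1 = 9
  Q2 (median) = 13.5
  Q3 = 14
  IQR = Q3 - Q1 = 14 - 9 = 5
Step 4: Q1 = 9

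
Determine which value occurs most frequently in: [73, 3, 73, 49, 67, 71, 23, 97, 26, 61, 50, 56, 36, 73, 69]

73

Step 1: Count the frequency of each value:
  3: appears 1 time(s)
  23: appears 1 time(s)
  26: appears 1 time(s)
  36: appears 1 time(s)
  49: appears 1 time(s)
  50: appears 1 time(s)
  56: appears 1 time(s)
  61: appears 1 time(s)
  67: appears 1 time(s)
  69: appears 1 time(s)
  71: appears 1 time(s)
  73: appears 3 time(s)
  97: appears 1 time(s)
Step 2: The value 73 appears most frequently (3 times).
Step 3: Mode = 73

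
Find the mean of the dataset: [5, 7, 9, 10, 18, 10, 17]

10.8571

Step 1: Sum all values: 5 + 7 + 9 + 10 + 18 + 10 + 17 = 76
Step 2: Count the number of values: n = 7
Step 3: Mean = sum / n = 76 / 7 = 10.8571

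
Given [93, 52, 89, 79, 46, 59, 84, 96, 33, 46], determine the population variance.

475.61

Step 1: Compute the mean: (93 + 52 + 89 + 79 + 46 + 59 + 84 + 96 + 33 + 46) / 10 = 67.7
Step 2: Compute squared deviations from the mean:
  (93 - 67.7)^2 = 640.09
  (52 - 67.7)^2 = 246.49
  (89 - 67.7)^2 = 453.69
  (79 - 67.7)^2 = 127.69
  (46 - 67.7)^2 = 470.89
  (59 - 67.7)^2 = 75.69
  (84 - 67.7)^2 = 265.69
  (96 - 67.7)^2 = 800.89
  (33 - 67.7)^2 = 1204.09
  (46 - 67.7)^2 = 470.89
Step 3: Sum of squared deviations = 4756.1
Step 4: Population variance = 4756.1 / 10 = 475.61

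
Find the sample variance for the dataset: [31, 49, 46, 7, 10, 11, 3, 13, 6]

315.0278

Step 1: Compute the mean: (31 + 49 + 46 + 7 + 10 + 11 + 3 + 13 + 6) / 9 = 19.5556
Step 2: Compute squared deviations from the mean:
  (31 - 19.5556)^2 = 130.9753
  (49 - 19.5556)^2 = 866.9753
  (46 - 19.5556)^2 = 699.3086
  (7 - 19.5556)^2 = 157.642
  (10 - 19.5556)^2 = 91.3086
  (11 - 19.5556)^2 = 73.1975
  (3 - 19.5556)^2 = 274.0864
  (13 - 19.5556)^2 = 42.9753
  (6 - 19.5556)^2 = 183.7531
Step 3: Sum of squared deviations = 2520.2222
Step 4: Sample variance = 2520.2222 / 8 = 315.0278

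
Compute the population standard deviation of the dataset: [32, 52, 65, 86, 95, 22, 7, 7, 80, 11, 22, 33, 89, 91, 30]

32.0414

Step 1: Compute the mean: 48.1333
Step 2: Sum of squared deviations from the mean: 15399.7333
Step 3: Population variance = 15399.7333 / 15 = 1026.6489
Step 4: Standard deviation = sqrt(1026.6489) = 32.0414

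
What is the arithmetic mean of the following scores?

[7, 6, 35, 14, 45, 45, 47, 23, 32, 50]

30.4

Step 1: Sum all values: 7 + 6 + 35 + 14 + 45 + 45 + 47 + 23 + 32 + 50 = 304
Step 2: Count the number of values: n = 10
Step 3: Mean = sum / n = 304 / 10 = 30.4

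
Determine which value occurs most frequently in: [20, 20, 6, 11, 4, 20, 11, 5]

20

Step 1: Count the frequency of each value:
  4: appears 1 time(s)
  5: appears 1 time(s)
  6: appears 1 time(s)
  11: appears 2 time(s)
  20: appears 3 time(s)
Step 2: The value 20 appears most frequently (3 times).
Step 3: Mode = 20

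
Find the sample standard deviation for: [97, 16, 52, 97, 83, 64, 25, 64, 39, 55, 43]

26.8741

Step 1: Compute the mean: 57.7273
Step 2: Sum of squared deviations from the mean: 7222.1818
Step 3: Sample variance = 7222.1818 / 10 = 722.2182
Step 4: Standard deviation = sqrt(722.2182) = 26.8741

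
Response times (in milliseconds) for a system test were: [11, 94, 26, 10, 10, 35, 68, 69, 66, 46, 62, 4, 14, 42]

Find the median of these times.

38.5

Step 1: Sort the data in ascending order: [4, 10, 10, 11, 14, 26, 35, 42, 46, 62, 66, 68, 69, 94]
Step 2: The number of values is n = 14.
Step 3: Since n is even, the median is the average of positions 7 and 8:
  Median = (35 + 42) / 2 = 38.5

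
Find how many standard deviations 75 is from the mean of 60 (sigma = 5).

3

Step 1: Recall the z-score formula: z = (x - mu) / sigma
Step 2: Substitute values: z = (75 - 60) / 5
Step 3: z = 15 / 5 = 3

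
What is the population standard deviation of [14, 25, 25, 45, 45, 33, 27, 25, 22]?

9.7411

Step 1: Compute the mean: 29
Step 2: Sum of squared deviations from the mean: 854
Step 3: Population variance = 854 / 9 = 94.8889
Step 4: Standard deviation = sqrt(94.8889) = 9.7411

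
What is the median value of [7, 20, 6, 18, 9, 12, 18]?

12

Step 1: Sort the data in ascending order: [6, 7, 9, 12, 18, 18, 20]
Step 2: The number of values is n = 7.
Step 3: Since n is odd, the median is the middle value at position 4: 12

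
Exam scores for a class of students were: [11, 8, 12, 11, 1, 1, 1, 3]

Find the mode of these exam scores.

1

Step 1: Count the frequency of each value:
  1: appears 3 time(s)
  3: appears 1 time(s)
  8: appears 1 time(s)
  11: appears 2 time(s)
  12: appears 1 time(s)
Step 2: The value 1 appears most frequently (3 times).
Step 3: Mode = 1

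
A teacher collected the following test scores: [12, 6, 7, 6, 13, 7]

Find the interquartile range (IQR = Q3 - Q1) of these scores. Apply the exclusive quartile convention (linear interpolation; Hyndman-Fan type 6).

6.25

Step 1: Sort the data: [6, 6, 7, 7, 12, 13]
Step 2: n = 6
Step 3: Using the exclusive quartile method:
  Q1 = 6
  Q2 (median) = 7
  Q3 = 12.25
  IQR = Q3 - Q1 = 12.25 - 6 = 6.25
Step 4: IQR = 6.25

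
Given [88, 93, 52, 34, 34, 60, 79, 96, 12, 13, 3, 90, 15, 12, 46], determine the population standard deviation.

32.8001

Step 1: Compute the mean: 48.4667
Step 2: Sum of squared deviations from the mean: 16137.7333
Step 3: Population variance = 16137.7333 / 15 = 1075.8489
Step 4: Standard deviation = sqrt(1075.8489) = 32.8001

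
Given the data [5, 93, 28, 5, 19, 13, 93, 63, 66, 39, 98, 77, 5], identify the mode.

5

Step 1: Count the frequency of each value:
  5: appears 3 time(s)
  13: appears 1 time(s)
  19: appears 1 time(s)
  28: appears 1 time(s)
  39: appears 1 time(s)
  63: appears 1 time(s)
  66: appears 1 time(s)
  77: appears 1 time(s)
  93: appears 2 time(s)
  98: appears 1 time(s)
Step 2: The value 5 appears most frequently (3 times).
Step 3: Mode = 5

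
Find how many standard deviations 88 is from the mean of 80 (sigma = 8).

1

Step 1: Recall the z-score formula: z = (x - mu) / sigma
Step 2: Substitute values: z = (88 - 80) / 8
Step 3: z = 8 / 8 = 1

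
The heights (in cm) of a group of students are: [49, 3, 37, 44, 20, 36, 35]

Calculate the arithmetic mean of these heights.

32

Step 1: Sum all values: 49 + 3 + 37 + 44 + 20 + 36 + 35 = 224
Step 2: Count the number of values: n = 7
Step 3: Mean = sum / n = 224 / 7 = 32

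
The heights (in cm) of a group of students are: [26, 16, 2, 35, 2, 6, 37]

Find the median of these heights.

16

Step 1: Sort the data in ascending order: [2, 2, 6, 16, 26, 35, 37]
Step 2: The number of values is n = 7.
Step 3: Since n is odd, the median is the middle value at position 4: 16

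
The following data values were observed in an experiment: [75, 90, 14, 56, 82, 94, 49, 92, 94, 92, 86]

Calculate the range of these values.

80

Step 1: Identify the maximum value: max = 94
Step 2: Identify the minimum value: min = 14
Step 3: Range = max - min = 94 - 14 = 80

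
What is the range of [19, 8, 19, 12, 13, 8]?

11

Step 1: Identify the maximum value: max = 19
Step 2: Identify the minimum value: min = 8
Step 3: Range = max - min = 19 - 8 = 11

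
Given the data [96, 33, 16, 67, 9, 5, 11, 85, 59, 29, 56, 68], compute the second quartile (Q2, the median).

44.5

Step 1: Sort the data: [5, 9, 11, 16, 29, 33, 56, 59, 67, 68, 85, 96]
Step 2: n = 12
Step 3: Q2 is the median. Since n is even, it is the average of the values at positions 6 and 7:
  Q2 = (33 + 56) / 2 = 44.5
Step 4: Q2 = 44.5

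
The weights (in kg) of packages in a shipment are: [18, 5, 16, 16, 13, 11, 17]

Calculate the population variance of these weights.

17.6327

Step 1: Compute the mean: (18 + 5 + 16 + 16 + 13 + 11 + 17) / 7 = 13.7143
Step 2: Compute squared deviations from the mean:
  (18 - 13.7143)^2 = 18.3673
  (5 - 13.7143)^2 = 75.9388
  (16 - 13.7143)^2 = 5.2245
  (16 - 13.7143)^2 = 5.2245
  (13 - 13.7143)^2 = 0.5102
  (11 - 13.7143)^2 = 7.3673
  (17 - 13.7143)^2 = 10.7959
Step 3: Sum of squared deviations = 123.4286
Step 4: Population variance = 123.4286 / 7 = 17.6327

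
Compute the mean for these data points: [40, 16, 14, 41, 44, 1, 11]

23.8571

Step 1: Sum all values: 40 + 16 + 14 + 41 + 44 + 1 + 11 = 167
Step 2: Count the number of values: n = 7
Step 3: Mean = sum / n = 167 / 7 = 23.8571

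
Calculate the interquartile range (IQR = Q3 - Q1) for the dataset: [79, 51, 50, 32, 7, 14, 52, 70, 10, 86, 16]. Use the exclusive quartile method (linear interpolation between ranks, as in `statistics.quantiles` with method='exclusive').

56

Step 1: Sort the data: [7, 10, 14, 16, 32, 50, 51, 52, 70, 79, 86]
Step 2: n = 11
Step 3: Using the exclusive quartile method:
  Q1 = 14
  Q2 (median) = 50
  Q3 = 70
  IQR = Q3 - Q1 = 70 - 14 = 56
Step 4: IQR = 56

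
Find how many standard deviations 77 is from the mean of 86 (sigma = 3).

-3

Step 1: Recall the z-score formula: z = (x - mu) / sigma
Step 2: Substitute values: z = (77 - 86) / 3
Step 3: z = -9 / 3 = -3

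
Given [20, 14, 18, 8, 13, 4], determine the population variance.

30.1389

Step 1: Compute the mean: (20 + 14 + 18 + 8 + 13 + 4) / 6 = 12.8333
Step 2: Compute squared deviations from the mean:
  (20 - 12.8333)^2 = 51.3611
  (14 - 12.8333)^2 = 1.3611
  (18 - 12.8333)^2 = 26.6944
  (8 - 12.8333)^2 = 23.3611
  (13 - 12.8333)^2 = 0.0278
  (4 - 12.8333)^2 = 78.0278
Step 3: Sum of squared deviations = 180.8333
Step 4: Population variance = 180.8333 / 6 = 30.1389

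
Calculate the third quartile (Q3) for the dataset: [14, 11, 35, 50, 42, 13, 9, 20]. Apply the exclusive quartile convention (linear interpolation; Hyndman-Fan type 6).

40.25

Step 1: Sort the data: [9, 11, 13, 14, 20, 35, 42, 50]
Step 2: n = 8
Step 3: Using the exclusive quartile method:
  Q1 = 11.5
  Q2 (median) = 17
  Q3 = 40.25
  IQR = Q3 - Q1 = 40.25 - 11.5 = 28.75
Step 4: Q3 = 40.25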